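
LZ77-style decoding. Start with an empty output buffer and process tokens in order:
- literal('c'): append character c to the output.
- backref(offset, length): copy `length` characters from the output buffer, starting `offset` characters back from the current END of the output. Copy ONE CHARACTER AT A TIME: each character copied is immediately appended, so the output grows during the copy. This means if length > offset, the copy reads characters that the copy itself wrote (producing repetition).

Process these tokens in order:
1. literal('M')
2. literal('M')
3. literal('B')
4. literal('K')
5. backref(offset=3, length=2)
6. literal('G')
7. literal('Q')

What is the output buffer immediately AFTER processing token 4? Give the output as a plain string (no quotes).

Token 1: literal('M'). Output: "M"
Token 2: literal('M'). Output: "MM"
Token 3: literal('B'). Output: "MMB"
Token 4: literal('K'). Output: "MMBK"

Answer: MMBK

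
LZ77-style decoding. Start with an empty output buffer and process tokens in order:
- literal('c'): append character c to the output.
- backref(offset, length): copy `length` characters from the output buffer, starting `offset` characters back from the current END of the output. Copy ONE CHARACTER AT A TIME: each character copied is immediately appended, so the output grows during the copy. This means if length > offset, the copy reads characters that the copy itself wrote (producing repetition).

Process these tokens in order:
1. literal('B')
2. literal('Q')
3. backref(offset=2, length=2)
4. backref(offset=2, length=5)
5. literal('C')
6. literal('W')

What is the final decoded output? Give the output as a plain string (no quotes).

Answer: BQBQBQBQBCW

Derivation:
Token 1: literal('B'). Output: "B"
Token 2: literal('Q'). Output: "BQ"
Token 3: backref(off=2, len=2). Copied 'BQ' from pos 0. Output: "BQBQ"
Token 4: backref(off=2, len=5) (overlapping!). Copied 'BQBQB' from pos 2. Output: "BQBQBQBQB"
Token 5: literal('C'). Output: "BQBQBQBQBC"
Token 6: literal('W'). Output: "BQBQBQBQBCW"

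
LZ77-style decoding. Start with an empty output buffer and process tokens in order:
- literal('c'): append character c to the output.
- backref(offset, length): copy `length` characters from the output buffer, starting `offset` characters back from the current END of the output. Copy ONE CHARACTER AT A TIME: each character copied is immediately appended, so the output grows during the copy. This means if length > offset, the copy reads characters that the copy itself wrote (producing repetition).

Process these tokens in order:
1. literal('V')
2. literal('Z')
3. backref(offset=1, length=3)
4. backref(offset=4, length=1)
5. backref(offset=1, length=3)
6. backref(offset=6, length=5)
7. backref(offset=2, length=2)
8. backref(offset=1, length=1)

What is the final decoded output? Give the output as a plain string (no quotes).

Answer: VZZZZZZZZZZZZZZZZ

Derivation:
Token 1: literal('V'). Output: "V"
Token 2: literal('Z'). Output: "VZ"
Token 3: backref(off=1, len=3) (overlapping!). Copied 'ZZZ' from pos 1. Output: "VZZZZ"
Token 4: backref(off=4, len=1). Copied 'Z' from pos 1. Output: "VZZZZZ"
Token 5: backref(off=1, len=3) (overlapping!). Copied 'ZZZ' from pos 5. Output: "VZZZZZZZZ"
Token 6: backref(off=6, len=5). Copied 'ZZZZZ' from pos 3. Output: "VZZZZZZZZZZZZZ"
Token 7: backref(off=2, len=2). Copied 'ZZ' from pos 12. Output: "VZZZZZZZZZZZZZZZ"
Token 8: backref(off=1, len=1). Copied 'Z' from pos 15. Output: "VZZZZZZZZZZZZZZZZ"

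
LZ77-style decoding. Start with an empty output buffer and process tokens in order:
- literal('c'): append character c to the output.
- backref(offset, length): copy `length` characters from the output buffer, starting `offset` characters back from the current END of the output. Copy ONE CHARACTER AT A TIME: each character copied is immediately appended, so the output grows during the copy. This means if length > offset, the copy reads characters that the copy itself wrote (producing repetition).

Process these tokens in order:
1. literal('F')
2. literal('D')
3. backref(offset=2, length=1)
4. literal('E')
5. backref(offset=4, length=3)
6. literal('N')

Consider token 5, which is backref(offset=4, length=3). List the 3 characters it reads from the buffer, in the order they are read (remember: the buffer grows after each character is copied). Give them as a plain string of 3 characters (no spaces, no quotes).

Answer: FDF

Derivation:
Token 1: literal('F'). Output: "F"
Token 2: literal('D'). Output: "FD"
Token 3: backref(off=2, len=1). Copied 'F' from pos 0. Output: "FDF"
Token 4: literal('E'). Output: "FDFE"
Token 5: backref(off=4, len=3). Buffer before: "FDFE" (len 4)
  byte 1: read out[0]='F', append. Buffer now: "FDFEF"
  byte 2: read out[1]='D', append. Buffer now: "FDFEFD"
  byte 3: read out[2]='F', append. Buffer now: "FDFEFDF"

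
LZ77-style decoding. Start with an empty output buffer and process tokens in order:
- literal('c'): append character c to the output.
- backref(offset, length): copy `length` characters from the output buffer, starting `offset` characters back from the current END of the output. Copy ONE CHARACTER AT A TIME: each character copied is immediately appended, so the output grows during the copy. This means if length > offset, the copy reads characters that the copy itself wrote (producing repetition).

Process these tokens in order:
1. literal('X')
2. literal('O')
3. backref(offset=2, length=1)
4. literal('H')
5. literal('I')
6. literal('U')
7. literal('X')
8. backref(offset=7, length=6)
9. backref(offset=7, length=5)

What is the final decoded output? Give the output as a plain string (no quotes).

Answer: XOXHIUXXOXHIUXXOXH

Derivation:
Token 1: literal('X'). Output: "X"
Token 2: literal('O'). Output: "XO"
Token 3: backref(off=2, len=1). Copied 'X' from pos 0. Output: "XOX"
Token 4: literal('H'). Output: "XOXH"
Token 5: literal('I'). Output: "XOXHI"
Token 6: literal('U'). Output: "XOXHIU"
Token 7: literal('X'). Output: "XOXHIUX"
Token 8: backref(off=7, len=6). Copied 'XOXHIU' from pos 0. Output: "XOXHIUXXOXHIU"
Token 9: backref(off=7, len=5). Copied 'XXOXH' from pos 6. Output: "XOXHIUXXOXHIUXXOXH"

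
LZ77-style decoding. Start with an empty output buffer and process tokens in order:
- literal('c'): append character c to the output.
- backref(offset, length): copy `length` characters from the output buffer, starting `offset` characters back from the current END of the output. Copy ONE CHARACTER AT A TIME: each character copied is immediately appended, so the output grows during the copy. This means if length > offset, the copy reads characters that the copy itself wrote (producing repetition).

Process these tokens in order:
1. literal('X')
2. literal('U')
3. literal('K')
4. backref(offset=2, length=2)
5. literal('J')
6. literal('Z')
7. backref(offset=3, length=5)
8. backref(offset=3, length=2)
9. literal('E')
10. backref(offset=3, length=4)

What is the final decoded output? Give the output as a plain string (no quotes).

Answer: XUKUKJZKJZKJZKEZKEZ

Derivation:
Token 1: literal('X'). Output: "X"
Token 2: literal('U'). Output: "XU"
Token 3: literal('K'). Output: "XUK"
Token 4: backref(off=2, len=2). Copied 'UK' from pos 1. Output: "XUKUK"
Token 5: literal('J'). Output: "XUKUKJ"
Token 6: literal('Z'). Output: "XUKUKJZ"
Token 7: backref(off=3, len=5) (overlapping!). Copied 'KJZKJ' from pos 4. Output: "XUKUKJZKJZKJ"
Token 8: backref(off=3, len=2). Copied 'ZK' from pos 9. Output: "XUKUKJZKJZKJZK"
Token 9: literal('E'). Output: "XUKUKJZKJZKJZKE"
Token 10: backref(off=3, len=4) (overlapping!). Copied 'ZKEZ' from pos 12. Output: "XUKUKJZKJZKJZKEZKEZ"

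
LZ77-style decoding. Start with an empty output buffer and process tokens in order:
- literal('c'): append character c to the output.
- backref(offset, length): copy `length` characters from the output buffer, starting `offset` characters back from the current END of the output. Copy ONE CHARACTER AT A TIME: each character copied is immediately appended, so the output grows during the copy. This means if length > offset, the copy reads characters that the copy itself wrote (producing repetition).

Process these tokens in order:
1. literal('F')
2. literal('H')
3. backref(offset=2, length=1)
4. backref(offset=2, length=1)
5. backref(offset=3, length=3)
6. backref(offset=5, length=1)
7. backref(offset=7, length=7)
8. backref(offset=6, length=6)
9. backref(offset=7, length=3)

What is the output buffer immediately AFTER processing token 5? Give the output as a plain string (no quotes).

Token 1: literal('F'). Output: "F"
Token 2: literal('H'). Output: "FH"
Token 3: backref(off=2, len=1). Copied 'F' from pos 0. Output: "FHF"
Token 4: backref(off=2, len=1). Copied 'H' from pos 1. Output: "FHFH"
Token 5: backref(off=3, len=3). Copied 'HFH' from pos 1. Output: "FHFHHFH"

Answer: FHFHHFH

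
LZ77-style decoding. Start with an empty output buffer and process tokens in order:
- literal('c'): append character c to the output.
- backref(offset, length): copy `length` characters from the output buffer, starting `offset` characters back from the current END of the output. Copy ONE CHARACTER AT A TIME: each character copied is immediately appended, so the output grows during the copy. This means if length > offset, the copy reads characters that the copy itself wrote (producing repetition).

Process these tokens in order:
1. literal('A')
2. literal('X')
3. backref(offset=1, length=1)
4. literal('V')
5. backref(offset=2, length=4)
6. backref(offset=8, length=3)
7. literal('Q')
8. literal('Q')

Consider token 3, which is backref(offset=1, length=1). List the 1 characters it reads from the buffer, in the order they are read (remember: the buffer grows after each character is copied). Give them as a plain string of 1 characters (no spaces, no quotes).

Token 1: literal('A'). Output: "A"
Token 2: literal('X'). Output: "AX"
Token 3: backref(off=1, len=1). Buffer before: "AX" (len 2)
  byte 1: read out[1]='X', append. Buffer now: "AXX"

Answer: X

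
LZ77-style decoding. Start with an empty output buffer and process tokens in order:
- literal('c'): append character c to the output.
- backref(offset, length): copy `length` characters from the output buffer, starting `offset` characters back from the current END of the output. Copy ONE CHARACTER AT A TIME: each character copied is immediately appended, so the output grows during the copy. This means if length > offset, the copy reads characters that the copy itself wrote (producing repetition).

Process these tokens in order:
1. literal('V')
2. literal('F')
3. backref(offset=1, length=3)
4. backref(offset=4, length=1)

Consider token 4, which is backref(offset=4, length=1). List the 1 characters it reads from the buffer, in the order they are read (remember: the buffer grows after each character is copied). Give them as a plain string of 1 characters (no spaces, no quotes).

Answer: F

Derivation:
Token 1: literal('V'). Output: "V"
Token 2: literal('F'). Output: "VF"
Token 3: backref(off=1, len=3) (overlapping!). Copied 'FFF' from pos 1. Output: "VFFFF"
Token 4: backref(off=4, len=1). Buffer before: "VFFFF" (len 5)
  byte 1: read out[1]='F', append. Buffer now: "VFFFFF"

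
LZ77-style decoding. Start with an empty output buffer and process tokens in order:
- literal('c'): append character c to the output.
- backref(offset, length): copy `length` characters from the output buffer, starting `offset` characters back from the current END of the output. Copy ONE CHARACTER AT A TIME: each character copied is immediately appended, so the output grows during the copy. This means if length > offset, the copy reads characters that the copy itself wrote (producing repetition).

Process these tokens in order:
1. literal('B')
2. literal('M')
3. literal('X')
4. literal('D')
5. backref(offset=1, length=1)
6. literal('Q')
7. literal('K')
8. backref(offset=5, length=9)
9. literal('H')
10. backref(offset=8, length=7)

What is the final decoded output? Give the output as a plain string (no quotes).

Answer: BMXDDQKXDDQKXDDQHDQKXDDQ

Derivation:
Token 1: literal('B'). Output: "B"
Token 2: literal('M'). Output: "BM"
Token 3: literal('X'). Output: "BMX"
Token 4: literal('D'). Output: "BMXD"
Token 5: backref(off=1, len=1). Copied 'D' from pos 3. Output: "BMXDD"
Token 6: literal('Q'). Output: "BMXDDQ"
Token 7: literal('K'). Output: "BMXDDQK"
Token 8: backref(off=5, len=9) (overlapping!). Copied 'XDDQKXDDQ' from pos 2. Output: "BMXDDQKXDDQKXDDQ"
Token 9: literal('H'). Output: "BMXDDQKXDDQKXDDQH"
Token 10: backref(off=8, len=7). Copied 'DQKXDDQ' from pos 9. Output: "BMXDDQKXDDQKXDDQHDQKXDDQ"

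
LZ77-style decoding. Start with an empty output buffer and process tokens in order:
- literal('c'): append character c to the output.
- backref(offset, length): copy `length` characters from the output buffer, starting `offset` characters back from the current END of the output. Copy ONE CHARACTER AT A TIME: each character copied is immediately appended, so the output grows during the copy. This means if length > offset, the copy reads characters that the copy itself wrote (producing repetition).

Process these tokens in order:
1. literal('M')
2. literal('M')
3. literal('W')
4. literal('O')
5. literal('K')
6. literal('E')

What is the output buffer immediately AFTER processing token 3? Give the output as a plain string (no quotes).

Answer: MMW

Derivation:
Token 1: literal('M'). Output: "M"
Token 2: literal('M'). Output: "MM"
Token 3: literal('W'). Output: "MMW"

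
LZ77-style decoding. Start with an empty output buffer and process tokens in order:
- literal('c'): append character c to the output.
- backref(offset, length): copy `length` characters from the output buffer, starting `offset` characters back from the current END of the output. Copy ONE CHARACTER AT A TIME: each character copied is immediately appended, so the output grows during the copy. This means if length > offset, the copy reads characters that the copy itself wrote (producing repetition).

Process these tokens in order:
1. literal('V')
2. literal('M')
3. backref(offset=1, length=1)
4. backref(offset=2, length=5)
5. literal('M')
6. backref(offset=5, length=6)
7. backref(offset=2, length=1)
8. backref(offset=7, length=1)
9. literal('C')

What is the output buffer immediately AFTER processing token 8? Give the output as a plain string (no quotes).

Token 1: literal('V'). Output: "V"
Token 2: literal('M'). Output: "VM"
Token 3: backref(off=1, len=1). Copied 'M' from pos 1. Output: "VMM"
Token 4: backref(off=2, len=5) (overlapping!). Copied 'MMMMM' from pos 1. Output: "VMMMMMMM"
Token 5: literal('M'). Output: "VMMMMMMMM"
Token 6: backref(off=5, len=6) (overlapping!). Copied 'MMMMMM' from pos 4. Output: "VMMMMMMMMMMMMMM"
Token 7: backref(off=2, len=1). Copied 'M' from pos 13. Output: "VMMMMMMMMMMMMMMM"
Token 8: backref(off=7, len=1). Copied 'M' from pos 9. Output: "VMMMMMMMMMMMMMMMM"

Answer: VMMMMMMMMMMMMMMMM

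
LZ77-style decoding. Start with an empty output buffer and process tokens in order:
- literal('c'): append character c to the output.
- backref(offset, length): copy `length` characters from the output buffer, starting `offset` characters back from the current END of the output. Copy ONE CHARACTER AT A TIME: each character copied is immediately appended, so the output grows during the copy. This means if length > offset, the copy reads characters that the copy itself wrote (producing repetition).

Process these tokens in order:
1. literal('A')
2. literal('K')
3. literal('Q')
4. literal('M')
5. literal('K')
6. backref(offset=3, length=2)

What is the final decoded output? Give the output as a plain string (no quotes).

Answer: AKQMKQM

Derivation:
Token 1: literal('A'). Output: "A"
Token 2: literal('K'). Output: "AK"
Token 3: literal('Q'). Output: "AKQ"
Token 4: literal('M'). Output: "AKQM"
Token 5: literal('K'). Output: "AKQMK"
Token 6: backref(off=3, len=2). Copied 'QM' from pos 2. Output: "AKQMKQM"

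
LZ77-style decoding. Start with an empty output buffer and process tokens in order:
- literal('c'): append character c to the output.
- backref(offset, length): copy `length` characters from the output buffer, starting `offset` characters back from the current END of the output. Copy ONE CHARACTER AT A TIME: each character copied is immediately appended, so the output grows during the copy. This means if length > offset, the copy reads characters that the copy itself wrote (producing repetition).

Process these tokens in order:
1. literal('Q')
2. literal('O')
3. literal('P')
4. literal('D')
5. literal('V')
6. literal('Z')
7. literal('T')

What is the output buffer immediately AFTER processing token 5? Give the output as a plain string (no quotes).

Token 1: literal('Q'). Output: "Q"
Token 2: literal('O'). Output: "QO"
Token 3: literal('P'). Output: "QOP"
Token 4: literal('D'). Output: "QOPD"
Token 5: literal('V'). Output: "QOPDV"

Answer: QOPDV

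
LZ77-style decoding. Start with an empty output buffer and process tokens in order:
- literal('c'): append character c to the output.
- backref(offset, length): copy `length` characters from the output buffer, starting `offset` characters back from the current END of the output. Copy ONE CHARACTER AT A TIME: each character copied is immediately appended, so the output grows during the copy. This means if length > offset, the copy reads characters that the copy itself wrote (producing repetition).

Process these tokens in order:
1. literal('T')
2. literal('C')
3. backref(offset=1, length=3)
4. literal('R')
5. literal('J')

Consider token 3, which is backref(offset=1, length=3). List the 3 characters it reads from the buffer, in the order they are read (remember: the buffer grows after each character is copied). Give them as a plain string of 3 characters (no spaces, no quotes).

Token 1: literal('T'). Output: "T"
Token 2: literal('C'). Output: "TC"
Token 3: backref(off=1, len=3). Buffer before: "TC" (len 2)
  byte 1: read out[1]='C', append. Buffer now: "TCC"
  byte 2: read out[2]='C', append. Buffer now: "TCCC"
  byte 3: read out[3]='C', append. Buffer now: "TCCCC"

Answer: CCC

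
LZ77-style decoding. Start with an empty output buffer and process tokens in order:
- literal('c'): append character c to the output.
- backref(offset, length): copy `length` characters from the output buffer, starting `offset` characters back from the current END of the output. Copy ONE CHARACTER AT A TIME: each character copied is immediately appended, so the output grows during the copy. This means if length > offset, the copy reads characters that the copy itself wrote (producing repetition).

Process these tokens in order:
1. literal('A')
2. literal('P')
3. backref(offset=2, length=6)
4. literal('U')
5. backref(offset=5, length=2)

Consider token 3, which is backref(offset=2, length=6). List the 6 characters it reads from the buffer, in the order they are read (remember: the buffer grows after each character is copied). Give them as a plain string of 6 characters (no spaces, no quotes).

Token 1: literal('A'). Output: "A"
Token 2: literal('P'). Output: "AP"
Token 3: backref(off=2, len=6). Buffer before: "AP" (len 2)
  byte 1: read out[0]='A', append. Buffer now: "APA"
  byte 2: read out[1]='P', append. Buffer now: "APAP"
  byte 3: read out[2]='A', append. Buffer now: "APAPA"
  byte 4: read out[3]='P', append. Buffer now: "APAPAP"
  byte 5: read out[4]='A', append. Buffer now: "APAPAPA"
  byte 6: read out[5]='P', append. Buffer now: "APAPAPAP"

Answer: APAPAP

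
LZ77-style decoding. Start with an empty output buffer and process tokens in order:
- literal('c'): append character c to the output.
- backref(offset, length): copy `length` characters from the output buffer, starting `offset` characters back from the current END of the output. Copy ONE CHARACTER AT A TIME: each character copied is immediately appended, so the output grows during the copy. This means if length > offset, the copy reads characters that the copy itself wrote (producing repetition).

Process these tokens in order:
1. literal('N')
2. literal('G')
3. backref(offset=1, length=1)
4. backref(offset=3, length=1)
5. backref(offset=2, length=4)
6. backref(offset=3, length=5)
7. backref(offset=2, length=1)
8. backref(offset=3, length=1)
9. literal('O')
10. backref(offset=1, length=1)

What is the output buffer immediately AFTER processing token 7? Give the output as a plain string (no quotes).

Answer: NGGNGNGNNGNNGN

Derivation:
Token 1: literal('N'). Output: "N"
Token 2: literal('G'). Output: "NG"
Token 3: backref(off=1, len=1). Copied 'G' from pos 1. Output: "NGG"
Token 4: backref(off=3, len=1). Copied 'N' from pos 0. Output: "NGGN"
Token 5: backref(off=2, len=4) (overlapping!). Copied 'GNGN' from pos 2. Output: "NGGNGNGN"
Token 6: backref(off=3, len=5) (overlapping!). Copied 'NGNNG' from pos 5. Output: "NGGNGNGNNGNNG"
Token 7: backref(off=2, len=1). Copied 'N' from pos 11. Output: "NGGNGNGNNGNNGN"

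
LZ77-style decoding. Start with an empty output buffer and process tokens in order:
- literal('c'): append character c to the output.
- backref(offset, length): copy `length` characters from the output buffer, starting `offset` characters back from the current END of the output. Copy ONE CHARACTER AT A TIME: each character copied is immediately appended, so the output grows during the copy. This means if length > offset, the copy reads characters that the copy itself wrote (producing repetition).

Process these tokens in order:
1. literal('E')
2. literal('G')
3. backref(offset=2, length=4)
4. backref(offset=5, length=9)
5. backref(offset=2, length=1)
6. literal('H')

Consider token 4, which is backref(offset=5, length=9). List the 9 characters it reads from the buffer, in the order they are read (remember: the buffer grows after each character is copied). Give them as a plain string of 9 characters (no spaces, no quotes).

Token 1: literal('E'). Output: "E"
Token 2: literal('G'). Output: "EG"
Token 3: backref(off=2, len=4) (overlapping!). Copied 'EGEG' from pos 0. Output: "EGEGEG"
Token 4: backref(off=5, len=9). Buffer before: "EGEGEG" (len 6)
  byte 1: read out[1]='G', append. Buffer now: "EGEGEGG"
  byte 2: read out[2]='E', append. Buffer now: "EGEGEGGE"
  byte 3: read out[3]='G', append. Buffer now: "EGEGEGGEG"
  byte 4: read out[4]='E', append. Buffer now: "EGEGEGGEGE"
  byte 5: read out[5]='G', append. Buffer now: "EGEGEGGEGEG"
  byte 6: read out[6]='G', append. Buffer now: "EGEGEGGEGEGG"
  byte 7: read out[7]='E', append. Buffer now: "EGEGEGGEGEGGE"
  byte 8: read out[8]='G', append. Buffer now: "EGEGEGGEGEGGEG"
  byte 9: read out[9]='E', append. Buffer now: "EGEGEGGEGEGGEGE"

Answer: GEGEGGEGE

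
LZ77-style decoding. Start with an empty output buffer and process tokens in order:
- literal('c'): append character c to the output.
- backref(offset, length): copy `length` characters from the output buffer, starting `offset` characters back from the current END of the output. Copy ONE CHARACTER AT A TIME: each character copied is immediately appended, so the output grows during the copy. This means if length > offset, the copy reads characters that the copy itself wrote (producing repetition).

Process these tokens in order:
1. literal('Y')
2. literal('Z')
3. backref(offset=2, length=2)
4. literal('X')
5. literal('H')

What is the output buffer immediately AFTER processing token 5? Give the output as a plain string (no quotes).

Answer: YZYZXH

Derivation:
Token 1: literal('Y'). Output: "Y"
Token 2: literal('Z'). Output: "YZ"
Token 3: backref(off=2, len=2). Copied 'YZ' from pos 0. Output: "YZYZ"
Token 4: literal('X'). Output: "YZYZX"
Token 5: literal('H'). Output: "YZYZXH"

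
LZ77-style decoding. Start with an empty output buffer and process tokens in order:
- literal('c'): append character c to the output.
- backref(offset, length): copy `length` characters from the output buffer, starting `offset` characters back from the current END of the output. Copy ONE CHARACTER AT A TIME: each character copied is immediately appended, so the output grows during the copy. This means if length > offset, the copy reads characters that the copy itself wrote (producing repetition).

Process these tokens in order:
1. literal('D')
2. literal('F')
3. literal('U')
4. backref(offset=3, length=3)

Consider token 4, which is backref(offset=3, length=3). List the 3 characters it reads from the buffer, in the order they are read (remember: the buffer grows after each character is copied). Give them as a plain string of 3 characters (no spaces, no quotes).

Answer: DFU

Derivation:
Token 1: literal('D'). Output: "D"
Token 2: literal('F'). Output: "DF"
Token 3: literal('U'). Output: "DFU"
Token 4: backref(off=3, len=3). Buffer before: "DFU" (len 3)
  byte 1: read out[0]='D', append. Buffer now: "DFUD"
  byte 2: read out[1]='F', append. Buffer now: "DFUDF"
  byte 3: read out[2]='U', append. Buffer now: "DFUDFU"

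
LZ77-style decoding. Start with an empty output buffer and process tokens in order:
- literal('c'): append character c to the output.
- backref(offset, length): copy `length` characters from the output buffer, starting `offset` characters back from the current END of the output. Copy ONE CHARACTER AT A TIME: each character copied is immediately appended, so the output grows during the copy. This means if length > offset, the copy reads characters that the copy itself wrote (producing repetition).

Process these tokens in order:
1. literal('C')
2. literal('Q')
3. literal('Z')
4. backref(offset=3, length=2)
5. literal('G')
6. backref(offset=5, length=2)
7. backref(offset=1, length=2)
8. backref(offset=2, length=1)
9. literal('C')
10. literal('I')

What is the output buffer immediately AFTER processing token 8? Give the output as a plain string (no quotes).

Answer: CQZCQGQZZZZ

Derivation:
Token 1: literal('C'). Output: "C"
Token 2: literal('Q'). Output: "CQ"
Token 3: literal('Z'). Output: "CQZ"
Token 4: backref(off=3, len=2). Copied 'CQ' from pos 0. Output: "CQZCQ"
Token 5: literal('G'). Output: "CQZCQG"
Token 6: backref(off=5, len=2). Copied 'QZ' from pos 1. Output: "CQZCQGQZ"
Token 7: backref(off=1, len=2) (overlapping!). Copied 'ZZ' from pos 7. Output: "CQZCQGQZZZ"
Token 8: backref(off=2, len=1). Copied 'Z' from pos 8. Output: "CQZCQGQZZZZ"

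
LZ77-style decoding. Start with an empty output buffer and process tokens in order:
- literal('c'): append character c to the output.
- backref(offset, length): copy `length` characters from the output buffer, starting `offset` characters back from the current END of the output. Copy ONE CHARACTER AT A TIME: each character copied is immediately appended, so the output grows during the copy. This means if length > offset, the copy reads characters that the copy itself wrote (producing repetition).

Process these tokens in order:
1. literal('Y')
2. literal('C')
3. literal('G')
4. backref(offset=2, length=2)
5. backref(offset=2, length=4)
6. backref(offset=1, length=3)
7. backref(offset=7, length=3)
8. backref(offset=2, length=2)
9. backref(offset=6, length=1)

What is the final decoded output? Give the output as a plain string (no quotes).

Answer: YCGCGCGCGGGGCGCGCG

Derivation:
Token 1: literal('Y'). Output: "Y"
Token 2: literal('C'). Output: "YC"
Token 3: literal('G'). Output: "YCG"
Token 4: backref(off=2, len=2). Copied 'CG' from pos 1. Output: "YCGCG"
Token 5: backref(off=2, len=4) (overlapping!). Copied 'CGCG' from pos 3. Output: "YCGCGCGCG"
Token 6: backref(off=1, len=3) (overlapping!). Copied 'GGG' from pos 8. Output: "YCGCGCGCGGGG"
Token 7: backref(off=7, len=3). Copied 'CGC' from pos 5. Output: "YCGCGCGCGGGGCGC"
Token 8: backref(off=2, len=2). Copied 'GC' from pos 13. Output: "YCGCGCGCGGGGCGCGC"
Token 9: backref(off=6, len=1). Copied 'G' from pos 11. Output: "YCGCGCGCGGGGCGCGCG"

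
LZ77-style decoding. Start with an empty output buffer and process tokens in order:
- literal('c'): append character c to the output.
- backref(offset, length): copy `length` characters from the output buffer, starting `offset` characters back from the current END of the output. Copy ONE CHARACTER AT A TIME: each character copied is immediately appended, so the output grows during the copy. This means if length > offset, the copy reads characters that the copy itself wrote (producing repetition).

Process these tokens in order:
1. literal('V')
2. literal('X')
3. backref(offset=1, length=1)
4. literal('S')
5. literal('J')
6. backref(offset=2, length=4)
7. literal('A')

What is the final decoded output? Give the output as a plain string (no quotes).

Token 1: literal('V'). Output: "V"
Token 2: literal('X'). Output: "VX"
Token 3: backref(off=1, len=1). Copied 'X' from pos 1. Output: "VXX"
Token 4: literal('S'). Output: "VXXS"
Token 5: literal('J'). Output: "VXXSJ"
Token 6: backref(off=2, len=4) (overlapping!). Copied 'SJSJ' from pos 3. Output: "VXXSJSJSJ"
Token 7: literal('A'). Output: "VXXSJSJSJA"

Answer: VXXSJSJSJA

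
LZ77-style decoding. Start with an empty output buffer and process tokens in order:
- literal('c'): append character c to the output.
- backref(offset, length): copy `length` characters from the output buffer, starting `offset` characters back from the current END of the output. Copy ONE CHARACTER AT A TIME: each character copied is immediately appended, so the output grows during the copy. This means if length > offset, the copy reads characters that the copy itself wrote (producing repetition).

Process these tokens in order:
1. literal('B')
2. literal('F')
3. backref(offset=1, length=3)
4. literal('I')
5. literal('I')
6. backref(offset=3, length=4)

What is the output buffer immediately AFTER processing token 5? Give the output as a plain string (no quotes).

Token 1: literal('B'). Output: "B"
Token 2: literal('F'). Output: "BF"
Token 3: backref(off=1, len=3) (overlapping!). Copied 'FFF' from pos 1. Output: "BFFFF"
Token 4: literal('I'). Output: "BFFFFI"
Token 5: literal('I'). Output: "BFFFFII"

Answer: BFFFFII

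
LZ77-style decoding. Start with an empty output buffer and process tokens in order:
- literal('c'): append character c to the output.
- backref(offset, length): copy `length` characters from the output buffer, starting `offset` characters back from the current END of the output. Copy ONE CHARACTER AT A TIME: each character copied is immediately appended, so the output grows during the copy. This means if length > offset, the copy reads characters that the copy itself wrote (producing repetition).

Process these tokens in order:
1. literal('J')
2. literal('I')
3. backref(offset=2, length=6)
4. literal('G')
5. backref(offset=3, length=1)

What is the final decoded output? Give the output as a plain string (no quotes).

Answer: JIJIJIJIGJ

Derivation:
Token 1: literal('J'). Output: "J"
Token 2: literal('I'). Output: "JI"
Token 3: backref(off=2, len=6) (overlapping!). Copied 'JIJIJI' from pos 0. Output: "JIJIJIJI"
Token 4: literal('G'). Output: "JIJIJIJIG"
Token 5: backref(off=3, len=1). Copied 'J' from pos 6. Output: "JIJIJIJIGJ"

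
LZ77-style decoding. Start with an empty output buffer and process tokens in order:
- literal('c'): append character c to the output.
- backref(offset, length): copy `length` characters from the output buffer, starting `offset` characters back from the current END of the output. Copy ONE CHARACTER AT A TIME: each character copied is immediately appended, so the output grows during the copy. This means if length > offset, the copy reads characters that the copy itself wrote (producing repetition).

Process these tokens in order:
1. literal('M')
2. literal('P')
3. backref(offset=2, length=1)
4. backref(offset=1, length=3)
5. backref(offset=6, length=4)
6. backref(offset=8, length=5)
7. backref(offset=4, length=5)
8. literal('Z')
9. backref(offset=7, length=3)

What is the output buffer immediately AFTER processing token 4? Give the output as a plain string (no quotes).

Token 1: literal('M'). Output: "M"
Token 2: literal('P'). Output: "MP"
Token 3: backref(off=2, len=1). Copied 'M' from pos 0. Output: "MPM"
Token 4: backref(off=1, len=3) (overlapping!). Copied 'MMM' from pos 2. Output: "MPMMMM"

Answer: MPMMMM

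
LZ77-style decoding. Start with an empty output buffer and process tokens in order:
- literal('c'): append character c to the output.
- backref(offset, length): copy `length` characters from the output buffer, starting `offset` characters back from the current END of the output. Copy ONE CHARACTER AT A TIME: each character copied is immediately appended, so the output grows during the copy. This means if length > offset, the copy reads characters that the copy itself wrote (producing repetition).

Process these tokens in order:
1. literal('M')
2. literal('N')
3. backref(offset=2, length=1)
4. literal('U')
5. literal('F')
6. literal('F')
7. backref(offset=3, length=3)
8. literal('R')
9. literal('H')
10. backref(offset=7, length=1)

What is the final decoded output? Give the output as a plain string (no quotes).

Token 1: literal('M'). Output: "M"
Token 2: literal('N'). Output: "MN"
Token 3: backref(off=2, len=1). Copied 'M' from pos 0. Output: "MNM"
Token 4: literal('U'). Output: "MNMU"
Token 5: literal('F'). Output: "MNMUF"
Token 6: literal('F'). Output: "MNMUFF"
Token 7: backref(off=3, len=3). Copied 'UFF' from pos 3. Output: "MNMUFFUFF"
Token 8: literal('R'). Output: "MNMUFFUFFR"
Token 9: literal('H'). Output: "MNMUFFUFFRH"
Token 10: backref(off=7, len=1). Copied 'F' from pos 4. Output: "MNMUFFUFFRHF"

Answer: MNMUFFUFFRHF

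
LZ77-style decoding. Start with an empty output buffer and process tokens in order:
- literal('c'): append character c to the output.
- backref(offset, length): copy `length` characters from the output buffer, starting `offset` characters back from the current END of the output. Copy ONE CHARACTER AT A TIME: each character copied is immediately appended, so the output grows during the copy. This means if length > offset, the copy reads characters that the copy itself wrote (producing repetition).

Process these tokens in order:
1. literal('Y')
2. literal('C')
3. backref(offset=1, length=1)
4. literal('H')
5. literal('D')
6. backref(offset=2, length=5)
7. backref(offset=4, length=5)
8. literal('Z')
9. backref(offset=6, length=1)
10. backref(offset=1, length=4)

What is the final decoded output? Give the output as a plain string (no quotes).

Token 1: literal('Y'). Output: "Y"
Token 2: literal('C'). Output: "YC"
Token 3: backref(off=1, len=1). Copied 'C' from pos 1. Output: "YCC"
Token 4: literal('H'). Output: "YCCH"
Token 5: literal('D'). Output: "YCCHD"
Token 6: backref(off=2, len=5) (overlapping!). Copied 'HDHDH' from pos 3. Output: "YCCHDHDHDH"
Token 7: backref(off=4, len=5) (overlapping!). Copied 'DHDHD' from pos 6. Output: "YCCHDHDHDHDHDHD"
Token 8: literal('Z'). Output: "YCCHDHDHDHDHDHDZ"
Token 9: backref(off=6, len=1). Copied 'D' from pos 10. Output: "YCCHDHDHDHDHDHDZD"
Token 10: backref(off=1, len=4) (overlapping!). Copied 'DDDD' from pos 16. Output: "YCCHDHDHDHDHDHDZDDDDD"

Answer: YCCHDHDHDHDHDHDZDDDDD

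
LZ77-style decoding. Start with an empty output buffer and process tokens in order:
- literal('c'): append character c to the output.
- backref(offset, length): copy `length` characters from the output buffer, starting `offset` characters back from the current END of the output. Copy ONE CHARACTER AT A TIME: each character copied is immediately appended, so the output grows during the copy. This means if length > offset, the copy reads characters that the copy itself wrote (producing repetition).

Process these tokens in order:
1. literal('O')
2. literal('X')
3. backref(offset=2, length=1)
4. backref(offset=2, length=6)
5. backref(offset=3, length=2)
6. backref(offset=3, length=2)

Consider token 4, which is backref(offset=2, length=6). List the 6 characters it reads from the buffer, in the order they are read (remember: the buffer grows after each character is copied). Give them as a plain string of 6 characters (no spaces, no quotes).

Answer: XOXOXO

Derivation:
Token 1: literal('O'). Output: "O"
Token 2: literal('X'). Output: "OX"
Token 3: backref(off=2, len=1). Copied 'O' from pos 0. Output: "OXO"
Token 4: backref(off=2, len=6). Buffer before: "OXO" (len 3)
  byte 1: read out[1]='X', append. Buffer now: "OXOX"
  byte 2: read out[2]='O', append. Buffer now: "OXOXO"
  byte 3: read out[3]='X', append. Buffer now: "OXOXOX"
  byte 4: read out[4]='O', append. Buffer now: "OXOXOXO"
  byte 5: read out[5]='X', append. Buffer now: "OXOXOXOX"
  byte 6: read out[6]='O', append. Buffer now: "OXOXOXOXO"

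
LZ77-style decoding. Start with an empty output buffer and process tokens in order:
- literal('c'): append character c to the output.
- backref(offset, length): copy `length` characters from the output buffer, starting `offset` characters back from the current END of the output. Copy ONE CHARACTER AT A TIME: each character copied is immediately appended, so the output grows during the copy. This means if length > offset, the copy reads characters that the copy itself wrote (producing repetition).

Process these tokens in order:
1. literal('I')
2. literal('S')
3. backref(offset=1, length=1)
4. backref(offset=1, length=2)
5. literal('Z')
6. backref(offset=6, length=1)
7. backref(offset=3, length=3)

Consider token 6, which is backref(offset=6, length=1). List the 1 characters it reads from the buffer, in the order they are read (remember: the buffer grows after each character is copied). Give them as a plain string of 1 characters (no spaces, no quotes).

Answer: I

Derivation:
Token 1: literal('I'). Output: "I"
Token 2: literal('S'). Output: "IS"
Token 3: backref(off=1, len=1). Copied 'S' from pos 1. Output: "ISS"
Token 4: backref(off=1, len=2) (overlapping!). Copied 'SS' from pos 2. Output: "ISSSS"
Token 5: literal('Z'). Output: "ISSSSZ"
Token 6: backref(off=6, len=1). Buffer before: "ISSSSZ" (len 6)
  byte 1: read out[0]='I', append. Buffer now: "ISSSSZI"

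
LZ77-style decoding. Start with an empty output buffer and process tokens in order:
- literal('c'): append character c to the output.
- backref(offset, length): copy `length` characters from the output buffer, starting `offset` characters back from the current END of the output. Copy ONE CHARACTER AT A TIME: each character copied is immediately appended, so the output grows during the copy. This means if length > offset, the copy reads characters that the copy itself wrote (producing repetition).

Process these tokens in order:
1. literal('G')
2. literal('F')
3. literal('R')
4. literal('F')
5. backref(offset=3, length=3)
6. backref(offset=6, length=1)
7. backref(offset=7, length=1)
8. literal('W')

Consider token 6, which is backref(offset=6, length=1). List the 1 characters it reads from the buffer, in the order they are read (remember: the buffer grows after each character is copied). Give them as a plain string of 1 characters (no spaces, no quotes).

Answer: F

Derivation:
Token 1: literal('G'). Output: "G"
Token 2: literal('F'). Output: "GF"
Token 3: literal('R'). Output: "GFR"
Token 4: literal('F'). Output: "GFRF"
Token 5: backref(off=3, len=3). Copied 'FRF' from pos 1. Output: "GFRFFRF"
Token 6: backref(off=6, len=1). Buffer before: "GFRFFRF" (len 7)
  byte 1: read out[1]='F', append. Buffer now: "GFRFFRFF"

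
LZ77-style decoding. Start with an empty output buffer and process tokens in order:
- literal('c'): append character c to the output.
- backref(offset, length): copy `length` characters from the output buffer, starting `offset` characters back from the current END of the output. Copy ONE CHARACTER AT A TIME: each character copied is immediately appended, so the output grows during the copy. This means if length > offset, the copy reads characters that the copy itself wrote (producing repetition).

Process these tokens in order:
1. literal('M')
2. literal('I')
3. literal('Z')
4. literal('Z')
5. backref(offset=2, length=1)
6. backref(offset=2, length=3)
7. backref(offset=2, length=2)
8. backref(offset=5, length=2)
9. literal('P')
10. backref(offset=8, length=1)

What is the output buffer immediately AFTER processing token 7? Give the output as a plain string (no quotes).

Token 1: literal('M'). Output: "M"
Token 2: literal('I'). Output: "MI"
Token 3: literal('Z'). Output: "MIZ"
Token 4: literal('Z'). Output: "MIZZ"
Token 5: backref(off=2, len=1). Copied 'Z' from pos 2. Output: "MIZZZ"
Token 6: backref(off=2, len=3) (overlapping!). Copied 'ZZZ' from pos 3. Output: "MIZZZZZZ"
Token 7: backref(off=2, len=2). Copied 'ZZ' from pos 6. Output: "MIZZZZZZZZ"

Answer: MIZZZZZZZZ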